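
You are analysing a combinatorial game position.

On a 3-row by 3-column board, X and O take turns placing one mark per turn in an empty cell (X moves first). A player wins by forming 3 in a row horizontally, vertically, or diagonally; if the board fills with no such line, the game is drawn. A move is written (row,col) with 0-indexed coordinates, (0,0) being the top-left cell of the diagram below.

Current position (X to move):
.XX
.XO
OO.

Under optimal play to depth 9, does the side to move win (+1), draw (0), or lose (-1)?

value(.XX/.XO/OO., X) = +1

p1 X@[.XX/.XO/OO.]: (0,0)[XXX/.XO/OO.]+1* (1,0)[.XX/XXO/OO.]-1 (2,2)[.XX/.XO/OOX]+0
p2 O@[XXX/.XO/OO.] terminal -1; root [.XX/.XO/OO.] d9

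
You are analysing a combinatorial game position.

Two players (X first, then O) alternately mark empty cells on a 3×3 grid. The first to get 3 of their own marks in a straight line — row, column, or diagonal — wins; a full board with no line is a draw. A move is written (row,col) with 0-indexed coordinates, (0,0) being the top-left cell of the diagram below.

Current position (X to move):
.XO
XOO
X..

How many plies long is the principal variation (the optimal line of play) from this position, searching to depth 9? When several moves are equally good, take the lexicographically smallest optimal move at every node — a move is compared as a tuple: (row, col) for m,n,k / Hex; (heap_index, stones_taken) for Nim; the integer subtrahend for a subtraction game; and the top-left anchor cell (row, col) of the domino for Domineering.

[.XO/XOO/X..] X move#1: (0,0):+1/XXO/XOO/X..*, (2,1):-1/.XO/XOO/XX., (2,2):+1/.XO/XOO/X.X
[XXO/XOO/X..] end (terminal -1, O#2); searched .XO/XOO/X.. to 9

PV length from [.XO/XOO/X..]: 1 ply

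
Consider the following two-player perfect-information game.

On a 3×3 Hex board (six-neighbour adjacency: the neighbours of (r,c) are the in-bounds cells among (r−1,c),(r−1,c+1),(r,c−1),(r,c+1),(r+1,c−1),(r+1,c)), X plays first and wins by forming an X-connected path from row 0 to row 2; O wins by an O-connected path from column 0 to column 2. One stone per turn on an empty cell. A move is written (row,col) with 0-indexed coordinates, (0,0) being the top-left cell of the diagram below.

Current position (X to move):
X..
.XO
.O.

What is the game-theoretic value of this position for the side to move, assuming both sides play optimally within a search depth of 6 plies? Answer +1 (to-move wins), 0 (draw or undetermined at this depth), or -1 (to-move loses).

value(X../.XO/.O., X) = +1

ply 1, X at X../.XO/.O. | (0,1)=-1→XX./.XO/.O.; (0,2)=-1→X.X/.XO/.O.; (1,0)=-1→X../XXO/.O.; (2,0)=+1→X../.XO/XO.*; (2,2)=-1→X../.XO/.OX
ply 2, O at X../.XO/XO. | (0,1)=-1→XO./.XO/XO.*; (0,2)=-1→X.O/.XO/XO.; (1,0)=-1→X../OXO/XO.; (2,2)=-1→X../.XO/XOO
ply 3, X at XO./.XO/XO. | (0,2)=+1→XOX/.XO/XO.*; (1,0)=+1→XO./XXO/XO.; (2,2)=+1→XO./.XO/XOX
ply 4: XOX/.XO/XO. is terminal -1 (O); from X../.XO/.O. depth 6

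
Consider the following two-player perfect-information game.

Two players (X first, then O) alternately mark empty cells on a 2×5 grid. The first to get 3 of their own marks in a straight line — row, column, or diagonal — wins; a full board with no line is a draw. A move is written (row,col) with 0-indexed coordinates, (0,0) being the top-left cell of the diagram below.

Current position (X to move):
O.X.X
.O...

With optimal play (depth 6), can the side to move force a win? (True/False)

[O.X.X/.O...] X move#1: (0,1):+0/OXX.X/.O..., (0,3):+1/O.XXX/.O...*, (1,0):+0/O.X.X/XO..., (1,2):+0/O.X.X/.OX.., (1,3):+0/O.X.X/.O.X., (1,4):+0/O.X.X/.O..X
[O.XXX/.O...] end (terminal -1, O#2); searched O.X.X/.O... to 6

X winning at [O.X.X/.O...]: True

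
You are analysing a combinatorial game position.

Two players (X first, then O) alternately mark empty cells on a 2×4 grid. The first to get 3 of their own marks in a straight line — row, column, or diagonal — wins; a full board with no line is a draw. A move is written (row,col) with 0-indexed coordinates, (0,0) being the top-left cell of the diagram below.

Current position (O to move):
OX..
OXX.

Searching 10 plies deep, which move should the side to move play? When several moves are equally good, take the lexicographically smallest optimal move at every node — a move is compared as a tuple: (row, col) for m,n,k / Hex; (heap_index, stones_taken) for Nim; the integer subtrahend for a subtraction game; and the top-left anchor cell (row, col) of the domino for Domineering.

O's best at [OX../OXX.]: (1,3)

ply 1, O at OX../OXX. | (0,2)=-1→OXO./OXX.; (0,3)=-1→OX.O/OXX.; (1,3)=+0→OX../OXXO*
ply 2, X at OX../OXXO | (0,2)=+0→OXX./OXXO*; (0,3)=+0→OX.X/OXXO
ply 3, O at OXX./OXXO | (0,3)=+0→OXXO/OXXO*
ply 4: OXXO/OXXO is terminal +0 (X); from OX../OXX. depth 10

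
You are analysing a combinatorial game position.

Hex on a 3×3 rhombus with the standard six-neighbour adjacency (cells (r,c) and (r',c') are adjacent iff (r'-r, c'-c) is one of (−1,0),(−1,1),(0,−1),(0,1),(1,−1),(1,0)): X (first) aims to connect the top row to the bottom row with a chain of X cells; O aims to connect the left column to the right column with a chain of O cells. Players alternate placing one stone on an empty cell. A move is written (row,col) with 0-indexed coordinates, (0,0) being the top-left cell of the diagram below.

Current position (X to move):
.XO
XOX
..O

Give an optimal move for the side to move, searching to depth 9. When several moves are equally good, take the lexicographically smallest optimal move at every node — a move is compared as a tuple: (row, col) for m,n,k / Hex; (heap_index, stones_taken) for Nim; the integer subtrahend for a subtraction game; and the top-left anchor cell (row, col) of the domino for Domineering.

X's best at [.XO/XOX/..O]: (2,0)

p1 X@[.XO/XOX/..O]: (0,0)[XXO/XOX/..O]-1 (2,0)[.XO/XOX/X.O]+1* (2,1)[.XO/XOX/.XO]-1
p2 O@[.XO/XOX/X.O] terminal -1; root [.XO/XOX/..O] d9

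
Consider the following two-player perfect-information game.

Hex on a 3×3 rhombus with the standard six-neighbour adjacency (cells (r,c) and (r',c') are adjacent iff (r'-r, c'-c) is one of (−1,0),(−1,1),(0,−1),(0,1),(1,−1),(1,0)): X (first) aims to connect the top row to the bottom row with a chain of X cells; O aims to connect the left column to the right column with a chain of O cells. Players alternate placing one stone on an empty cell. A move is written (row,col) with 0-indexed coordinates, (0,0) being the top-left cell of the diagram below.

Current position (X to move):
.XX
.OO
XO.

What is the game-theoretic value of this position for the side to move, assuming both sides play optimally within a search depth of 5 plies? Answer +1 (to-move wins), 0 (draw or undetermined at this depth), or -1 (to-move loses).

[.XX/.OO/XO.] X move#1: (0,0):-1/XXX/.OO/XO., (1,0):+1/.XX/XOO/XO.*, (2,2):-1/.XX/.OO/XOX
[.XX/XOO/XO.] end (terminal -1, O#2); searched .XX/.OO/XO. to 5

value(.XX/.OO/XO., X) = +1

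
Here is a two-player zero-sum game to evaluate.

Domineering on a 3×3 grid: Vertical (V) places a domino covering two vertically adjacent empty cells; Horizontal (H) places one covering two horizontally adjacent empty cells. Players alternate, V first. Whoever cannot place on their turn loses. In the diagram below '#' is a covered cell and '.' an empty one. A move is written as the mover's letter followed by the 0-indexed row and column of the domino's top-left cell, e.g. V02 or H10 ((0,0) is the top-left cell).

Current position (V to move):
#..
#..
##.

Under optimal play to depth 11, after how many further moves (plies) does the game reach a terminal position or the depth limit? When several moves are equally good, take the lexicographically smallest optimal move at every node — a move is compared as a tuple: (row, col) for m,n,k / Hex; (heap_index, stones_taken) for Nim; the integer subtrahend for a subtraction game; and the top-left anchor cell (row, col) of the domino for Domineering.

PV length from [#../#../##.]: 1 ply

ply 1, V at #../#../##. | V01=+1→##./##./##.*; V02=+1→#.#/#.#/##.; V12=-1→#../#.#/###
ply 2: ##./##./##. is terminal -1 (H); from #../#../##. depth 11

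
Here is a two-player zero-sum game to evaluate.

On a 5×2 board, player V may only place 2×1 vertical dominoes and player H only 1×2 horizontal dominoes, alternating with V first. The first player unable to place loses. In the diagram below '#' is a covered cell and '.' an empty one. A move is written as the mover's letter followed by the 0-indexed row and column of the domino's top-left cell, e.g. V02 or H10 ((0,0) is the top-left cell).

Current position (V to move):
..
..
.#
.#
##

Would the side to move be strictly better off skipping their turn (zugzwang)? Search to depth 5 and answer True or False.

[../../.#/.#/##] V move#1: V00:+1/#./#./.#/.#/##*, V01:+1/.#/.#/.#/.#/##, V10:-1/../#./##/.#/##, V20:-1/../../##/##/##
[#./#./.#/.#/##] end (terminal -1, H#2); searched ../../.#/.#/## to 5
pass branch (H moves first from the same position):
  | [../../.#/.#/##] H move#1: H00:-1/##/../.#/.#/##, H10:+1/../##/.#/.#/##*
  | [../##/.#/.#/##] V move#2: V20:-1/../##/##/##/##*
  | [../##/##/##/##] H move#3: H00:+1/##/##/##/##/##*
  | [##/##/##/##/##] end (terminal -1, V#4); searched ../../.#/.#/## to 5
V moving scores +1; V passing scores -1

zugzwang(../../.#/.#/##, V) = False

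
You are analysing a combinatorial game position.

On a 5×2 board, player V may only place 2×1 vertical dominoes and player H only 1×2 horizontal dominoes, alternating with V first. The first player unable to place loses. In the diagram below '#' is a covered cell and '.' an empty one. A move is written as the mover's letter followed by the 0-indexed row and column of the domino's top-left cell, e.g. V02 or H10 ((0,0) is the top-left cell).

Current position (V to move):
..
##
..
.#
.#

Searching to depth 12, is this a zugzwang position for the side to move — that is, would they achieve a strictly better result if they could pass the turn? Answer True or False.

zugzwang(../##/../.#/.#, V) = False

[../##/../.#/.#] V move#1: V20:-1/../##/#./##/.#*, V30:-1/../##/../##/##
[../##/#./##/.#] H move#2: H00:+1/##/##/#./##/.#*
[##/##/#./##/.#] end (terminal -1, V#3); searched ../##/../.#/.# to 12
if V skipped the turn, H would face:
~ [../##/../.#/.#] H move#1: H00:-1/##/##/../.#/.#, H20:+1/../##/##/.#/.#*
~ [../##/##/.#/.#] V move#2: V30:-1/../##/##/##/##*
~ [../##/##/##/##] H move#3: H00:+1/##/##/##/##/##*
~ [##/##/##/##/##] end (terminal -1, V#4); searched ../##/../.#/.# to 12
compare (V): move=-1 vs pass=-1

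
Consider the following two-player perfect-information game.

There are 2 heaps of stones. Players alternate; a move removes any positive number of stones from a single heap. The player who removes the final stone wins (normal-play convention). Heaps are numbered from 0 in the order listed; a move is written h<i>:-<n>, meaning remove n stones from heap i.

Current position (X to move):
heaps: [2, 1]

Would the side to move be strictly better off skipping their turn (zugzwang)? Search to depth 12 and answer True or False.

zugzwang((2,1), X) = False

ply 1, X at (2,1) | h0:-1=+1→(1,1)*; h0:-2=-1→(0,1); h1:-1=-1→(2,0)
ply 2, O at (1,1) | h0:-1=-1→(0,1)*; h1:-1=-1→(1,0)
ply 3, X at (0,1) | h1:-1=+1→(0,0)*
ply 4: (0,0) is terminal -1 (O); from (2,1) depth 12
if X skipped the turn, O would face:
~ ply 1, O at (2,1) | h0:-1=+1→(1,1)*; h0:-2=-1→(0,1); h1:-1=-1→(2,0)
~ ply 2, X at (1,1) | h0:-1=-1→(0,1)*; h1:-1=-1→(1,0)
~ ply 3, O at (0,1) | h1:-1=+1→(0,0)*
~ ply 4: (0,0) is terminal -1 (X); from (2,1) depth 12
compare (X): move=+1 vs pass=-1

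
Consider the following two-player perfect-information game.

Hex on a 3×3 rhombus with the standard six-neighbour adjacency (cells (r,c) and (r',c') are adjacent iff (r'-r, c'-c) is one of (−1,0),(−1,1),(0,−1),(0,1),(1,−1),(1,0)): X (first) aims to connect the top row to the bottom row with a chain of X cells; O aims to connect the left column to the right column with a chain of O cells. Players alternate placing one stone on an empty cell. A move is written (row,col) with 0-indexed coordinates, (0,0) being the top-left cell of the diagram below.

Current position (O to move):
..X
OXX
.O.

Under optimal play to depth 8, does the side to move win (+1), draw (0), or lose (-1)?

p1 O@[..X/OXX/.O.]: (0,0)[O.X/OXX/.O.]-1* (0,1)[.OX/OXX/.O.]-1 (2,0)[..X/OXX/OO.]-1 (2,2)[..X/OXX/.OO]-1
p2 X@[O.X/OXX/.O.]: (0,1)[OXX/OXX/.O.]+1* (2,0)[O.X/OXX/XO.]+1 (2,2)[O.X/OXX/.OX]+1
p3 O@[OXX/OXX/.O.]: (2,0)[OXX/OXX/OO.]-1* (2,2)[OXX/OXX/.OO]-1
p4 X@[OXX/OXX/OO.]: (2,2)[OXX/OXX/OOX]+1*
p5 O@[OXX/OXX/OOX] terminal -1; root [..X/OXX/.O.] d8

value(..X/OXX/.O., O) = -1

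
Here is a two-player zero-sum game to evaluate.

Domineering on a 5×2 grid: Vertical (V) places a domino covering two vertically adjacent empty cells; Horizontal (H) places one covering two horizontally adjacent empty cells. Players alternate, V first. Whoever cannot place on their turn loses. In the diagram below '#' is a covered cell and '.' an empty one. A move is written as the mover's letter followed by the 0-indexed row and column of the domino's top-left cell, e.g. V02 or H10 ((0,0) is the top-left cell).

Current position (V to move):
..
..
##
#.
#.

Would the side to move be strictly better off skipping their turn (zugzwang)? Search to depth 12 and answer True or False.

[../../##/#./#.] V move#1: V00:+1/#./#./##/#./#.*, V01:+1/.#/.#/##/#./#., V31:-1/../../##/##/##
[#./#./##/#./#.] end (terminal -1, H#2); searched ../../##/#./#. to 12
suppose V passes — search the same position with H to move:
pass> [../../##/#./#.] H move#1: H00:+1/##/../##/#./#.*, H10:+1/../##/##/#./#.
pass> [##/../##/#./#.] V move#2: V31:-1/##/../##/##/##*
pass> [##/../##/##/##] H move#3: H10:+1/##/##/##/##/##*
pass> [##/##/##/##/##] end (terminal -1, V#4); searched ../../##/#./#. to 12
for V: play +1, pass -1

zugzwang(../../##/#./#., V) = False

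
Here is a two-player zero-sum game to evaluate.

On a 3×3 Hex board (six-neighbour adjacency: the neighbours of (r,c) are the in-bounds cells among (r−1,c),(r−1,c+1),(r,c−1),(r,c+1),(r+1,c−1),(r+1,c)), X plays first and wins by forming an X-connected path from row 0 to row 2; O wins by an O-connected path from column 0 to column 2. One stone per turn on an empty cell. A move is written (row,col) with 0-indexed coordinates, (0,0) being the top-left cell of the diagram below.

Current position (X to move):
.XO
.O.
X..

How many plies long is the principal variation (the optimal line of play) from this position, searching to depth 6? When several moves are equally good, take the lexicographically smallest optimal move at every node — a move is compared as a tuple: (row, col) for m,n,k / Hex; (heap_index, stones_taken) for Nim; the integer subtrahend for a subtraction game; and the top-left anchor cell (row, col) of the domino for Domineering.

ply 1, X at .XO/.O./X.. | (0,0)=-1→XXO/.O./X..; (1,0)=+1→.XO/XO./X..*; (1,2)=-1→.XO/.OX/X..; (2,1)=-1→.XO/.O./XX.; (2,2)=-1→.XO/.O./X.X
ply 2: .XO/XO./X.. is terminal -1 (O); from .XO/.O./X.. depth 6

PV length from [.XO/.O./X..]: 1 ply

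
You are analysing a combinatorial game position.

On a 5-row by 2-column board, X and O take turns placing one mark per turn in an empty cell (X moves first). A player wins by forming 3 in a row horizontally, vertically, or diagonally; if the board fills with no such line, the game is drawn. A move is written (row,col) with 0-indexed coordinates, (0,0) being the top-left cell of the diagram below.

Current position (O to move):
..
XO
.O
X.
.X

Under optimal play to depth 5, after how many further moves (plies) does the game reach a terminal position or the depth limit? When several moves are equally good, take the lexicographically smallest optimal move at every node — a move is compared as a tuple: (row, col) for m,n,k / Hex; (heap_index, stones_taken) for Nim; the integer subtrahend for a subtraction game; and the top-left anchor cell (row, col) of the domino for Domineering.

PV length from [../XO/.O/X./.X]: 1 ply

p1 O@[../XO/.O/X./.X]: (0,0)[O./XO/.O/X./.X]-1 (0,1)[.O/XO/.O/X./.X]+1* (2,0)[../XO/OO/X./.X]+1 (3,1)[../XO/.O/XO/.X]+1 (4,0)[../XO/.O/X./OX]-1
p2 X@[.O/XO/.O/X./.X] terminal -1; root [../XO/.O/X./.X] d5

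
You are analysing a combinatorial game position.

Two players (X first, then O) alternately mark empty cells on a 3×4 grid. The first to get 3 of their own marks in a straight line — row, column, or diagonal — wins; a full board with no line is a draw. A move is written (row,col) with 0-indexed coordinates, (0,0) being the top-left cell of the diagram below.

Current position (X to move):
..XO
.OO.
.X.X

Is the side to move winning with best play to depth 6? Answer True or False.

X winning at [..XO/.OO./.X.X]: True

p1 X@[..XO/.OO./.X.X]: (0,0)[X.XO/.OO./.X.X]-1 (0,1)[.XXO/.OO./.X.X]-1 (1,0)[..XO/XOO./.X.X]-1 (1,3)[..XO/.OOX/.X.X]-1 (2,0)[..XO/.OO./XX.X]-1 (2,2)[..XO/.OO./.XXX]+1*
p2 O@[..XO/.OO./.XXX] terminal -1; root [..XO/.OO./.X.X] d6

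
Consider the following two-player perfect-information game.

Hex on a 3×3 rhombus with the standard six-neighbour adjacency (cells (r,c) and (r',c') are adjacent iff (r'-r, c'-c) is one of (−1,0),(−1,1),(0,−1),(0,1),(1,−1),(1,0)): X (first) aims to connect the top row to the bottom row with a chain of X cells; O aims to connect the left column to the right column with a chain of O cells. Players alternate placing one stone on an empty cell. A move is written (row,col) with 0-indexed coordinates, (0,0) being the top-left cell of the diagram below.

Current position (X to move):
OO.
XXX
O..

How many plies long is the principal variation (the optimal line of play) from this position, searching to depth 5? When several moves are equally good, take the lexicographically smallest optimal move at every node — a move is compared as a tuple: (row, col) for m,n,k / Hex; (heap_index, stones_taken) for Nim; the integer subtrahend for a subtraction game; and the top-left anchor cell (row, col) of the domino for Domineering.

ply 1, X at OO./XXX/O.. | (0,2)=+1→OOX/XXX/O..*; (2,1)=-1→OO./XXX/OX.; (2,2)=-1→OO./XXX/O.X
ply 2, O at OOX/XXX/O.. | (2,1)=-1→OOX/XXX/OO.*; (2,2)=-1→OOX/XXX/O.O
ply 3, X at OOX/XXX/OO. | (2,2)=+1→OOX/XXX/OOX*
ply 4: OOX/XXX/OOX is terminal -1 (O); from OO./XXX/O.. depth 5

PV length from [OO./XXX/O..]: 3 plies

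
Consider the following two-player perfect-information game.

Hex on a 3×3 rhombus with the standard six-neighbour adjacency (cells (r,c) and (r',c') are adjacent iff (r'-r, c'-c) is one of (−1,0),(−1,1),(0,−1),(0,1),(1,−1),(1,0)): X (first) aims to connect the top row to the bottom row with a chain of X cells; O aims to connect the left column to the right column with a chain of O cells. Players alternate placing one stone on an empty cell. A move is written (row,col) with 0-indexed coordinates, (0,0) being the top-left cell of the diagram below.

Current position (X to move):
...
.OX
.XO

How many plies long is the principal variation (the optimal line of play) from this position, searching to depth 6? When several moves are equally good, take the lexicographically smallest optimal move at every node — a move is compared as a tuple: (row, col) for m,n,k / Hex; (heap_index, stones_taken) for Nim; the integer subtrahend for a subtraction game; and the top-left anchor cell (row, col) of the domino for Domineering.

ply 1, X at .../.OX/.XO | (0,0)=-1→X../.OX/.XO; (0,1)=-1→.X./.OX/.XO; (0,2)=+1→..X/.OX/.XO*; (1,0)=+1→.../XOX/.XO; (2,0)=+1→.../.OX/XXO
ply 2: ..X/.OX/.XO is terminal -1 (O); from .../.OX/.XO depth 6

PV length from [.../.OX/.XO]: 1 ply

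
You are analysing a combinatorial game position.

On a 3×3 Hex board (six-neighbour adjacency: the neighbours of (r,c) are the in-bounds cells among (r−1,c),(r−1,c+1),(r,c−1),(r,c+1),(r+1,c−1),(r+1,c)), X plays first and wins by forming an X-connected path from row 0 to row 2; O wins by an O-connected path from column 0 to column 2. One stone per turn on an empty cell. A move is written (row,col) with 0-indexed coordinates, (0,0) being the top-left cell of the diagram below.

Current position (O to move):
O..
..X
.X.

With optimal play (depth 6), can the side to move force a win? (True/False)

p1 O@[O../..X/.X.]: (0,1)[OO./..X/.X.]-1 (0,2)[O.O/..X/.X.]+1* (1,0)[O../O.X/.X.]-1 (1,1)[O../.OX/.X.]-1 (2,0)[O../..X/OX.]-1 (2,2)[O../..X/.XO]-1
p2 X@[O.O/..X/.X.]: (0,1)[OXO/..X/.X.]-1* (1,0)[O.O/X.X/.X.]-1 (1,1)[O.O/.XX/.X.]-1 (2,0)[O.O/..X/XX.]-1 (2,2)[O.O/..X/.XX]-1
p3 O@[OXO/..X/.X.]: (1,0)[OXO/O.X/.X.]-1 (1,1)[OXO/.OX/.X.]+1* (2,0)[OXO/..X/OX.]-1 (2,2)[OXO/..X/.XO]-1
p4 X@[OXO/.OX/.X.]: (1,0)[OXO/XOX/.X.]-1* (2,0)[OXO/.OX/XX.]-1 (2,2)[OXO/.OX/.XX]-1
p5 O@[OXO/XOX/.X.]: (2,0)[OXO/XOX/OX.]+1* (2,2)[OXO/XOX/.XO]-1
p6 X@[OXO/XOX/OX.] terminal -1; root [O../..X/.X.] d6

O winning at [O../..X/.X.]: True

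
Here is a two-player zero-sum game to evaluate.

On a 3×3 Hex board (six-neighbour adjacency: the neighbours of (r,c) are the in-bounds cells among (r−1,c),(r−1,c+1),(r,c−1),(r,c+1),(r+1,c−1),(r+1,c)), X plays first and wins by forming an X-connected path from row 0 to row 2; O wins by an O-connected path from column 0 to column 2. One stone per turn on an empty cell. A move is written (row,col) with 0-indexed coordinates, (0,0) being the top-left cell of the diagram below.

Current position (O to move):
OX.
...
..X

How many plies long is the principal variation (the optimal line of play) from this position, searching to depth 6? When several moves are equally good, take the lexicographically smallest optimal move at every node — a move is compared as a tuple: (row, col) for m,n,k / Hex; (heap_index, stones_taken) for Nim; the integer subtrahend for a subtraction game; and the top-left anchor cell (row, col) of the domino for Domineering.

PV length from [OX./.../..X]: 5 plies

p1 O@[OX./.../..X]: (0,2)[OXO/.../..X]-1 (1,0)[OX./O../..X]-1 (1,1)[OX./.O./..X]+1* (1,2)[OX./..O/..X]-1 (2,0)[OX./.../O.X]-1 (2,1)[OX./.../.OX]-1
p2 X@[OX./.O./..X]: (0,2)[OXX/.O./..X]-1* (1,0)[OX./XO./..X]-1 (1,2)[OX./.OX/..X]-1 (2,0)[OX./.O./X.X]-1 (2,1)[OX./.O./.XX]-1
p3 O@[OXX/.O./..X]: (1,0)[OXX/OO./..X]-1 (1,2)[OXX/.OO/..X]+1* (2,0)[OXX/.O./O.X]-1 (2,1)[OXX/.O./.OX]-1
p4 X@[OXX/.OO/..X]: (1,0)[OXX/XOO/..X]-1* (2,0)[OXX/.OO/X.X]-1 (2,1)[OXX/.OO/.XX]-1
p5 O@[OXX/XOO/..X]: (2,0)[OXX/XOO/O.X]+1* (2,1)[OXX/XOO/.OX]-1
p6 X@[OXX/XOO/O.X] terminal -1; root [OX./.../..X] d6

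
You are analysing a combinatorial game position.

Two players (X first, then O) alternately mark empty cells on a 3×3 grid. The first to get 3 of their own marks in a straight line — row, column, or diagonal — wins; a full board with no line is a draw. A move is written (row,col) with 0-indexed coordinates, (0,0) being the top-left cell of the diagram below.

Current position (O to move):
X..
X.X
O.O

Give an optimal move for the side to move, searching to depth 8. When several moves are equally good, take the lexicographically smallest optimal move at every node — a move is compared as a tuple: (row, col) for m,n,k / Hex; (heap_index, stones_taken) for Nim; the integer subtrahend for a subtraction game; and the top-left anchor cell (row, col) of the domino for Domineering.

O's best at [X../X.X/O.O]: (1,1)

ply 1, O at X../X.X/O.O | (0,1)=-1→XO./X.X/O.O; (0,2)=-1→X.O/X.X/O.O; (1,1)=+1→X../XOX/O.O*; (2,1)=+1→X../X.X/OOO
ply 2, X at X../XOX/O.O | (0,1)=-1→XX./XOX/O.O*; (0,2)=-1→X.X/XOX/O.O; (2,1)=-1→X../XOX/OXO
ply 3, O at XX./XOX/O.O | (0,2)=+1→XXO/XOX/O.O*; (2,1)=+1→XX./XOX/OOO
ply 4: XXO/XOX/O.O is terminal -1 (X); from X../X.X/O.O depth 8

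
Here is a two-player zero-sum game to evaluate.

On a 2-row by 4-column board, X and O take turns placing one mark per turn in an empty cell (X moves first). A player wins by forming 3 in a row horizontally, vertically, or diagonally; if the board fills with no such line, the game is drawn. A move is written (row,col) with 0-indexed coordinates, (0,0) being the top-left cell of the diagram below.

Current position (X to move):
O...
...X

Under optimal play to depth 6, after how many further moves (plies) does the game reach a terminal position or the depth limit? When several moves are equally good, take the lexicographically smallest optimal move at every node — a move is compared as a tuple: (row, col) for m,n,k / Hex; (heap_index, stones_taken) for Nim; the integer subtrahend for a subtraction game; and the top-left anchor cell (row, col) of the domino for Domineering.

PV length from [O.../...X]: 6 plies

ply 1, X at O.../...X | (0,1)=+0→OX../...X*; (0,2)=+0→O.X./...X; (0,3)=+0→O..X/...X; (1,0)=+0→O.../X..X; (1,1)=+0→O.../.X.X; (1,2)=+0→O.../..XX
ply 2, O at OX../...X | (0,2)=+0→OXO./...X*; (0,3)=+0→OX.O/...X; (1,0)=+0→OX../O..X; (1,1)=+0→OX../.O.X; (1,2)=+0→OX../..OX
ply 3, X at OXO./...X | (0,3)=+0→OXOX/...X*; (1,0)=+0→OXO./X..X; (1,1)=+0→OXO./.X.X; (1,2)=+0→OXO./..XX
ply 4, O at OXOX/...X | (1,0)=+0→OXOX/O..X*; (1,1)=+0→OXOX/.O.X; (1,2)=+0→OXOX/..OX
ply 5, X at OXOX/O..X | (1,1)=+0→OXOX/OX.X*; (1,2)=+0→OXOX/O.XX
ply 6, O at OXOX/OX.X | (1,2)=+0→OXOX/OXOX*
ply 7: OXOX/OXOX is terminal +0 (X); from O.../...X depth 6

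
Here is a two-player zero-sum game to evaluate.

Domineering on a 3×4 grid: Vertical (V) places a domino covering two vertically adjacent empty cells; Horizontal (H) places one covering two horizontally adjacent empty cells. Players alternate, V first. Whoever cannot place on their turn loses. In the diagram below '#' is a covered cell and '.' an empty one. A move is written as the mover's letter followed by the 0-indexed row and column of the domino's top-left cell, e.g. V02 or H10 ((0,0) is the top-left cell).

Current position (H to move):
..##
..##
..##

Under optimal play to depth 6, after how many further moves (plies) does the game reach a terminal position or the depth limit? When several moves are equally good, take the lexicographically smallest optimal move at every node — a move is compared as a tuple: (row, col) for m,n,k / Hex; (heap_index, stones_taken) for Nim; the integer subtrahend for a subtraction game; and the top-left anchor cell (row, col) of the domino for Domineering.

p1 H@[..##/..##/..##]: H00[####/..##/..##]-1 H10[..##/####/..##]+1* H20[..##/..##/####]-1
p2 V@[..##/####/..##] terminal -1; root [..##/..##/..##] d6

PV length from [..##/..##/..##]: 1 ply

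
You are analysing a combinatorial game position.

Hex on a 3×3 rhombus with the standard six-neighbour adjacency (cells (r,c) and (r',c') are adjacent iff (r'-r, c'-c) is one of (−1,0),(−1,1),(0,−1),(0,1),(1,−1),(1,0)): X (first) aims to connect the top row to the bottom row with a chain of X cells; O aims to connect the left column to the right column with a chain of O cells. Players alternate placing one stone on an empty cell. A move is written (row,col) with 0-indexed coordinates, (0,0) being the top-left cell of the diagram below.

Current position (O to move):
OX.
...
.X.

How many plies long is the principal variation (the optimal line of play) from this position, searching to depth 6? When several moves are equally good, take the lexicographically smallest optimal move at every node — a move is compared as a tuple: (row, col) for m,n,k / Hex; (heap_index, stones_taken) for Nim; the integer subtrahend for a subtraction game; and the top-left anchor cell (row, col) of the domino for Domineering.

PV length from [OX./.../.X.]: 5 plies

p1 O@[OX./.../.X.]: (0,2)[OXO/.../.X.]-1 (1,0)[OX./O../.X.]-1 (1,1)[OX./.O./.X.]+1* (1,2)[OX./..O/.X.]-1 (2,0)[OX./.../OX.]-1 (2,2)[OX./.../.XO]-1
p2 X@[OX./.O./.X.]: (0,2)[OXX/.O./.X.]-1* (1,0)[OX./XO./.X.]-1 (1,2)[OX./.OX/.X.]-1 (2,0)[OX./.O./XX.]-1 (2,2)[OX./.O./.XX]-1
p3 O@[OXX/.O./.X.]: (1,0)[OXX/OO./.X.]-1 (1,2)[OXX/.OO/.X.]+1* (2,0)[OXX/.O./OX.]-1 (2,2)[OXX/.O./.XO]-1
p4 X@[OXX/.OO/.X.]: (1,0)[OXX/XOO/.X.]-1* (2,0)[OXX/.OO/XX.]-1 (2,2)[OXX/.OO/.XX]-1
p5 O@[OXX/XOO/.X.]: (2,0)[OXX/XOO/OX.]+1* (2,2)[OXX/XOO/.XO]-1
p6 X@[OXX/XOO/OX.] terminal -1; root [OX./.../.X.] d6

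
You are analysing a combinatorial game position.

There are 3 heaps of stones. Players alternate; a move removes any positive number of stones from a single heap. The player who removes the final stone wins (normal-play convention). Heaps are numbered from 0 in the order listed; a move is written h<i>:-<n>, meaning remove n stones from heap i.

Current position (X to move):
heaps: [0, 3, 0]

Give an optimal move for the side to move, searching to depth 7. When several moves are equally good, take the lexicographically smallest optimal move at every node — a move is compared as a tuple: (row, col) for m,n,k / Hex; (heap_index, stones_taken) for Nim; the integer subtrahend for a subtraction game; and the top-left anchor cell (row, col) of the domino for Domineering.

X's best at [(0,3,0)]: h1:-3

[(0,3,0)] X move#1: h1:-1:-1/(0,2,0), h1:-2:-1/(0,1,0), h1:-3:+1/(0,0,0)*
[(0,0,0)] end (terminal -1, O#2); searched (0,3,0) to 7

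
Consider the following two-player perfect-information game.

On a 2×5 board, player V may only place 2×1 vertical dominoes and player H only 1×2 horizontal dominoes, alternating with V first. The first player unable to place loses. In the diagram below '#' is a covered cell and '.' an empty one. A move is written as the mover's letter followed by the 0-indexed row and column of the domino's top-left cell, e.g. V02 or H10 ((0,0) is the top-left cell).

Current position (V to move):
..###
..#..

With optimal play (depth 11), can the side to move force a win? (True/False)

ply 1, V at ..###/..#.. | V00=+1→#.###/#.#..*; V01=+1→.####/.##..
ply 2, H at #.###/#.#.. | H13=-1→#.###/#.###*
ply 3, V at #.###/#.### | V01=+1→#####/#####*
ply 4: #####/##### is terminal -1 (H); from ..###/..#.. depth 11

V winning at [..###/..#..]: True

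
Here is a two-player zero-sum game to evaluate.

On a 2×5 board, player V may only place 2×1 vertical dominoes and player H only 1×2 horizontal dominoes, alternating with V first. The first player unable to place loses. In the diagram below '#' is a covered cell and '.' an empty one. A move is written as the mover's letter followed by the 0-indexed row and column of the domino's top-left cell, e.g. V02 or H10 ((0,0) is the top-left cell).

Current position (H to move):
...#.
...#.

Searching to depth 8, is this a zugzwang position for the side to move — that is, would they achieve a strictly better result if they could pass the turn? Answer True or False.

ply 1, H at ...#./...#. | H00=-1→##.#./...#.*; H01=-1→.###./...#.; H10=-1→...#./##.#.; H11=-1→...#./.###.
ply 2, V at ##.#./...#. | V02=+1→####./..##.*; V04=-1→##.##/...##
ply 3, H at ####./..##. | H10=-1→####./####.*
ply 4, V at ####./####. | V04=+1→#####/#####*
ply 5: #####/##### is terminal -1 (H); from ...#./...#. depth 8
if H skipped the turn, V would face:
~ ply 1, V at ...#./...#. | V00=-1→#..#./#..#.; V01=+1→.#.#./.#.#.*; V02=-1→..##./..##.; V04=-1→...##/...##
~ ply 2: .#.#./.#.#. is terminal -1 (H); from ...#./...#. depth 8
compare (H): move=-1 vs pass=-1

zugzwang(...#./...#., H) = False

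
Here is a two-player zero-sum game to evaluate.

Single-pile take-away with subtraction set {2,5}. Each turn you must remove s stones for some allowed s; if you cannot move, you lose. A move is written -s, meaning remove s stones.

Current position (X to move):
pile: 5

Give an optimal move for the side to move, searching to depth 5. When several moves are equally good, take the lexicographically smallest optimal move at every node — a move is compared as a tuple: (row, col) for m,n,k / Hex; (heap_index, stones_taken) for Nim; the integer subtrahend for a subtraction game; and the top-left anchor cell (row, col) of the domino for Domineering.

X's best at [5]: -5

[5] X move#1: -2:-1/3, -5:+1/0*
[0] end (terminal -1, O#2); searched 5 to 5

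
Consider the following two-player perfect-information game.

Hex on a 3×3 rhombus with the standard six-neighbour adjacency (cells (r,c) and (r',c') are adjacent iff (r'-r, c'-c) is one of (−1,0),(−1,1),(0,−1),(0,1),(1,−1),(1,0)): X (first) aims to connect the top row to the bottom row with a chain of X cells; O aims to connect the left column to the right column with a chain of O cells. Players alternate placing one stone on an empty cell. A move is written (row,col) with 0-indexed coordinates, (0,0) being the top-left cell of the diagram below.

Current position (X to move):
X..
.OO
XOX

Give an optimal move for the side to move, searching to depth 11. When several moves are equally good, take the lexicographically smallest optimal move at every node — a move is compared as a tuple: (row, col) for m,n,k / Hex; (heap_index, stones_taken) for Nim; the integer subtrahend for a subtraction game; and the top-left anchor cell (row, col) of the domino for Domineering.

X's best at [X../.OO/XOX]: (1,0)

p1 X@[X../.OO/XOX]: (0,1)[XX./.OO/XOX]-1 (0,2)[X.X/.OO/XOX]-1 (1,0)[X../XOO/XOX]+1*
p2 O@[X../XOO/XOX] terminal -1; root [X../.OO/XOX] d11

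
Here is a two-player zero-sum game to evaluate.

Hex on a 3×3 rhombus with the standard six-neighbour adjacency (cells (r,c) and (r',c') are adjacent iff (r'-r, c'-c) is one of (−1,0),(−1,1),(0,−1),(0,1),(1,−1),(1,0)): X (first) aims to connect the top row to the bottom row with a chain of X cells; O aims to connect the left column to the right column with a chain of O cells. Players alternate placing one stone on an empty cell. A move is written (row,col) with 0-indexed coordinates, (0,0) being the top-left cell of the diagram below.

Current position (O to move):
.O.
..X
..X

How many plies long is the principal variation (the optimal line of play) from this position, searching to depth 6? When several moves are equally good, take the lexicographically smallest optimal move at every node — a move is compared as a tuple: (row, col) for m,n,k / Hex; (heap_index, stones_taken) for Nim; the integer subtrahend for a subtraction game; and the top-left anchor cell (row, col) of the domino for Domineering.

p1 O@[.O./..X/..X]: (0,0)[OO./..X/..X]-1 (0,2)[.OO/..X/..X]+1* (1,0)[.O./O.X/..X]-1 (1,1)[.O./.OX/..X]-1 (2,0)[.O./..X/O.X]-1 (2,1)[.O./..X/.OX]-1
p2 X@[.OO/..X/..X]: (0,0)[XOO/..X/..X]-1* (1,0)[.OO/X.X/..X]-1 (1,1)[.OO/.XX/..X]-1 (2,0)[.OO/..X/X.X]-1 (2,1)[.OO/..X/.XX]-1
p3 O@[XOO/..X/..X]: (1,0)[XOO/O.X/..X]+1* (1,1)[XOO/.OX/..X]+1 (2,0)[XOO/..X/O.X]+1 (2,1)[XOO/..X/.OX]-1
p4 X@[XOO/O.X/..X] terminal -1; root [.O./..X/..X] d6

PV length from [.O./..X/..X]: 3 plies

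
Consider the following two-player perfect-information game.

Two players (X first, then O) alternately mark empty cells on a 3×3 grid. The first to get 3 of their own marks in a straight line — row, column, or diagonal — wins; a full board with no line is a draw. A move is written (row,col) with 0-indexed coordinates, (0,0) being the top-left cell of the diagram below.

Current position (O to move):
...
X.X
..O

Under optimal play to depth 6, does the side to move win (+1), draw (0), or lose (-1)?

p1 O@[.../X.X/..O]: (0,0)[O../X.X/..O]-1 (0,1)[.O./X.X/..O]-1 (0,2)[..O/X.X/..O]-1 (1,1)[.../XOX/..O]+1* (2,0)[.../X.X/O.O]-1 (2,1)[.../X.X/.OO]-1
p2 X@[.../XOX/..O]: (0,0)[X../XOX/..O]-1* (0,1)[.X./XOX/..O]-1 (0,2)[..X/XOX/..O]-1 (2,0)[.../XOX/X.O]-1 (2,1)[.../XOX/.XO]-1
p3 O@[X../XOX/..O]: (0,1)[XO./XOX/..O]-1 (0,2)[X.O/XOX/..O]-1 (2,0)[X../XOX/O.O]+1* (2,1)[X../XOX/.OO]-1
p4 X@[X../XOX/O.O]: (0,1)[XX./XOX/O.O]-1* (0,2)[X.X/XOX/O.O]-1 (2,1)[X../XOX/OXO]-1
p5 O@[XX./XOX/O.O]: (0,2)[XXO/XOX/O.O]+1* (2,1)[XX./XOX/OOO]+1
p6 X@[XXO/XOX/O.O] terminal -1; root [.../X.X/..O] d6

value(.../X.X/..O, O) = +1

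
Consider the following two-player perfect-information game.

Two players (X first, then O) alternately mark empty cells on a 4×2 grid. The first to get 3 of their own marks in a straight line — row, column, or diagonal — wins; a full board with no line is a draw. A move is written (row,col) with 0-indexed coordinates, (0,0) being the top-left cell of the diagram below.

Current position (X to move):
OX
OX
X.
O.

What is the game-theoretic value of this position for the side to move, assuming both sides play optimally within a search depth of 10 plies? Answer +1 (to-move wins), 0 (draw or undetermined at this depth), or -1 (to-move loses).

value(OX/OX/X./O., X) = +1

ply 1, X at OX/OX/X./O. | (2,1)=+1→OX/OX/XX/O.*; (3,1)=+0→OX/OX/X./OX
ply 2: OX/OX/XX/O. is terminal -1 (O); from OX/OX/X./O. depth 10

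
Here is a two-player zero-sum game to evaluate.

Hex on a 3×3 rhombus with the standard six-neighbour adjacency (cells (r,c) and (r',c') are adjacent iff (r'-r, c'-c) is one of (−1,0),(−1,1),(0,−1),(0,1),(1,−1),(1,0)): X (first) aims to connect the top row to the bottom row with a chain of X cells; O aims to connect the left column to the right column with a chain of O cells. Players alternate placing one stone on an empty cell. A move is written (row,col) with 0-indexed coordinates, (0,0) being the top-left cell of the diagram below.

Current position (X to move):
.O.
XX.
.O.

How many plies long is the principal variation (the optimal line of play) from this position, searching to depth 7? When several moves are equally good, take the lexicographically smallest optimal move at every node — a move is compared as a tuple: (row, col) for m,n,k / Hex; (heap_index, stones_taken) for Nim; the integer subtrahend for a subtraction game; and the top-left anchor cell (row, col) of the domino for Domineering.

ply 1, X at .O./XX./.O. | (0,0)=-1→XO./XX./.O.; (0,2)=-1→.OX/XX./.O.; (1,2)=+1→.O./XXX/.O.*; (2,0)=+1→.O./XX./XO.; (2,2)=+1→.O./XX./.OX
ply 2, O at .O./XXX/.O. | (0,0)=-1→OO./XXX/.O.*; (0,2)=-1→.OO/XXX/.O.; (2,0)=-1→.O./XXX/OO.; (2,2)=-1→.O./XXX/.OO
ply 3, X at OO./XXX/.O. | (0,2)=+1→OOX/XXX/.O.*; (2,0)=-1→OO./XXX/XO.; (2,2)=-1→OO./XXX/.OX
ply 4, O at OOX/XXX/.O. | (2,0)=-1→OOX/XXX/OO.*; (2,2)=-1→OOX/XXX/.OO
ply 5, X at OOX/XXX/OO. | (2,2)=+1→OOX/XXX/OOX*
ply 6: OOX/XXX/OOX is terminal -1 (O); from .O./XX./.O. depth 7

PV length from [.O./XX./.O.]: 5 plies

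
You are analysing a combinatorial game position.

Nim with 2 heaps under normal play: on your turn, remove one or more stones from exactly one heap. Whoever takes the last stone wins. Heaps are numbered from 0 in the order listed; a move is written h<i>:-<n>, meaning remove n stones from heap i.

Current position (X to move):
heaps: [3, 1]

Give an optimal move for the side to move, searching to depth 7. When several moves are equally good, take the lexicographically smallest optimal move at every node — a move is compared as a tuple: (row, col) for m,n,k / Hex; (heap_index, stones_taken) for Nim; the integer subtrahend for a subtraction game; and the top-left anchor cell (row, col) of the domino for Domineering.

X's best at [(3,1)]: h0:-2

p1 X@[(3,1)]: h0:-1[(2,1)]-1 h0:-2[(1,1)]+1* h0:-3[(0,1)]-1 h1:-1[(3,0)]-1
p2 O@[(1,1)]: h0:-1[(0,1)]-1* h1:-1[(1,0)]-1
p3 X@[(0,1)]: h1:-1[(0,0)]+1*
p4 O@[(0,0)] terminal -1; root [(3,1)] d7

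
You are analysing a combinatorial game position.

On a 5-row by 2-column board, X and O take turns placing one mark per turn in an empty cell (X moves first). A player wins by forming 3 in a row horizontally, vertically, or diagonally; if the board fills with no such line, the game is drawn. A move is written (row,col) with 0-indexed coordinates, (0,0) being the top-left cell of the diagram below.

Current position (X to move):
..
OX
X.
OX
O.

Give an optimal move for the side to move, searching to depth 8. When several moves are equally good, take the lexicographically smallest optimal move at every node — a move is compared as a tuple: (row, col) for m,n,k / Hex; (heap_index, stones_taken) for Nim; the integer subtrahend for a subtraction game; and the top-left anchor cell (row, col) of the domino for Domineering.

[../OX/X./OX/O.] X move#1: (0,0):+0/X./OX/X./OX/O., (0,1):+0/.X/OX/X./OX/O., (2,1):+1/../OX/XX/OX/O.*, (4,1):+0/../OX/X./OX/OX
[../OX/XX/OX/O.] end (terminal -1, O#2); searched ../OX/X./OX/O. to 8

X's best at [../OX/X./OX/O.]: (2,1)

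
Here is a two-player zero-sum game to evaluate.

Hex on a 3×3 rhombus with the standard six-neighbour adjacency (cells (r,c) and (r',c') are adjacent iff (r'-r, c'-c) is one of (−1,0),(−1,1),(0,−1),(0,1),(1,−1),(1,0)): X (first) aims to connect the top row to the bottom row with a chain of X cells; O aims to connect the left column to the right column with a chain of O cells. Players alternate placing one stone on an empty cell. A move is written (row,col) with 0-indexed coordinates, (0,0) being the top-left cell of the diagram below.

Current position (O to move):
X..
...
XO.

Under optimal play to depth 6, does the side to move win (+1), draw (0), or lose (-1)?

value(X../.../XO., O) = -1

p1 O@[X../.../XO.]: (0,1)[XO./.../XO.]-1* (0,2)[X.O/.../XO.]-1 (1,0)[X../O../XO.]-1 (1,1)[X../.O./XO.]-1 (1,2)[X../..O/XO.]-1 (2,2)[X../.../XOO]-1
p2 X@[XO./.../XO.]: (0,2)[XOX/.../XO.]+1* (1,0)[XO./X../XO.]+1 (1,1)[XO./.X./XO.]+1 (1,2)[XO./..X/XO.]+1 (2,2)[XO./.../XOX]+1
p3 O@[XOX/.../XO.]: (1,0)[XOX/O../XO.]-1* (1,1)[XOX/.O./XO.]-1 (1,2)[XOX/..O/XO.]-1 (2,2)[XOX/.../XOO]-1
p4 X@[XOX/O../XO.]: (1,1)[XOX/OX./XO.]+1* (1,2)[XOX/O.X/XO.]+1 (2,2)[XOX/O../XOX]+1
p5 O@[XOX/OX./XO.] terminal -1; root [X../.../XO.] d6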